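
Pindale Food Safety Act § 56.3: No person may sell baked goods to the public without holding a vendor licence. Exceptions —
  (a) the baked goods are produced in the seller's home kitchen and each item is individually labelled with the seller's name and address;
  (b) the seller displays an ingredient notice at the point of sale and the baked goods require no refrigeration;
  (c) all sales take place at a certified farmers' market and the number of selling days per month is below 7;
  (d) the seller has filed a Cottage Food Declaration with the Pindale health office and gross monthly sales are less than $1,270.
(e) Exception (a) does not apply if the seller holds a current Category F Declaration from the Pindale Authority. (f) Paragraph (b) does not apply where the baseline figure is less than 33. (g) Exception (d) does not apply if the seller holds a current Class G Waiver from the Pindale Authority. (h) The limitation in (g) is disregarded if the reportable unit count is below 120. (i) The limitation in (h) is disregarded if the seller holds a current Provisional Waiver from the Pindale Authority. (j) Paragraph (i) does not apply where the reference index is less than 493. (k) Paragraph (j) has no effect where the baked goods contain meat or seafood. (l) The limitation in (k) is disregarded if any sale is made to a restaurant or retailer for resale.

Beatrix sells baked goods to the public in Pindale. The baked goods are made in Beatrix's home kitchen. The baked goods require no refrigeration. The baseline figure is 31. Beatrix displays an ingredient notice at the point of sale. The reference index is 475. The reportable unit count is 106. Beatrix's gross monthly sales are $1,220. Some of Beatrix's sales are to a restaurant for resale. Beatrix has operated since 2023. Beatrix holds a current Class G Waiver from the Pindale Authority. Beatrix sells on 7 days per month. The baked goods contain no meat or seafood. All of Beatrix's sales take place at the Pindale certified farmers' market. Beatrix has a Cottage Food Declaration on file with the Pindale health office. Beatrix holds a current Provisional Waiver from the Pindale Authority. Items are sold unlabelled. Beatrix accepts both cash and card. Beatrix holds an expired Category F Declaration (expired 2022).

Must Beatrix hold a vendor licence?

No — exception (d) applies; Beatrix is not required to hold a vendor licence.

Exception (a) fails — items are sold unlabelled.
Exception (b) is satisfied on its face — an ingredient notice is displayed; the baked goods are shelf-stable. But: (f) operates against (b): the baseline figure is 31, less than the 33 limit. Exception (b) does not apply.
Exception (c) requires that the number of selling days per month is below 7; but the number of selling days per month is 7, not below 7, so (c) is unavailable.
All of (d)'s requirements are met (a Cottage Food Declaration is on file; gross monthly sales are $1,220, less than the $1,270 limit). Applying paragraphs (g)–(l): (g) would limit (d) — a current Class G Waiver is held — but (h) sets (g) aside: (h) operates against (g): the reportable unit count is 106, below the 120 limit. (i) would limit (h) — a current Provisional Waiver is held — but (j) sets (i) aside: (j) operates against (i): the reference index is 475, less than the 493 limit. (k) is not engaged (the baked goods contain no meat or seafood), so (j) stands. Exception (d) stands.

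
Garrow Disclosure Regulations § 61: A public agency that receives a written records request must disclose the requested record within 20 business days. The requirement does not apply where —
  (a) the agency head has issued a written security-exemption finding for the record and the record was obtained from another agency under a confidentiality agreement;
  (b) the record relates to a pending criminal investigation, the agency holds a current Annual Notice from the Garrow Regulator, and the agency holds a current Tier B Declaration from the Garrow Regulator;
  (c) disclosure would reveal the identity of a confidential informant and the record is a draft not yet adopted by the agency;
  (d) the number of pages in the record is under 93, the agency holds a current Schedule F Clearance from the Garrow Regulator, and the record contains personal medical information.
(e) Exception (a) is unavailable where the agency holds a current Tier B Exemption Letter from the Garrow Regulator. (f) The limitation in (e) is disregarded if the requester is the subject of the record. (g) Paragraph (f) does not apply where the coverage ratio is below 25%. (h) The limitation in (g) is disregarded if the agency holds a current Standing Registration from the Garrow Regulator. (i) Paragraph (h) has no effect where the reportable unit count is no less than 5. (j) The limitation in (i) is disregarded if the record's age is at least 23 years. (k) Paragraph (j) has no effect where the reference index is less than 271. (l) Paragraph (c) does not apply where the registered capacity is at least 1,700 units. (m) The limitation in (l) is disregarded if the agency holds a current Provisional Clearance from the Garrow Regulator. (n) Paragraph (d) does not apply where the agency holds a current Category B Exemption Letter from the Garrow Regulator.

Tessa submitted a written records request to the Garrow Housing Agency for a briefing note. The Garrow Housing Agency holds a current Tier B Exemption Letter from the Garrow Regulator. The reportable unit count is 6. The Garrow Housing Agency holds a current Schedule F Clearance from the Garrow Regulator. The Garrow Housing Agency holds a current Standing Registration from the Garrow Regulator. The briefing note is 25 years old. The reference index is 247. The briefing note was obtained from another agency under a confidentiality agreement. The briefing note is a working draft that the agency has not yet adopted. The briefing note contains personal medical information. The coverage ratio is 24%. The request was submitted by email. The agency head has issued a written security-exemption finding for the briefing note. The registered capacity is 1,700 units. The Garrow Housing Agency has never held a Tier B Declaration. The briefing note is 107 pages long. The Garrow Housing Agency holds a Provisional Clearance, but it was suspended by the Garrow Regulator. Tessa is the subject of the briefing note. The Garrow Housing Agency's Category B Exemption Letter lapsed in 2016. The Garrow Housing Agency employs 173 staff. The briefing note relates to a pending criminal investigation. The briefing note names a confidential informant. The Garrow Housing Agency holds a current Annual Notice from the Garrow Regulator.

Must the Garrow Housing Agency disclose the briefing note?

Yes — the Garrow Housing Agency must disclose the briefing note.

Exception (a): a written security-exemption finding has been issued; the briefing note was obtained under a confidentiality agreement — every condition holds. But: (e) operates against (a): a current Tier B Exemption Letter is held. (f) would limit (e) — Tessa is the subject of the briefing note — but (g) sets (f) aside: (g) operates against (f): the coverage ratio is 24%, below the 25% limit. (h) would limit (g) — a current Standing Registration is held — but (i) sets (h) aside: (i) operates against (h): the reportable unit count is 6, meeting the 5 threshold. (j) is triggered (the record's age is 25 years, meeting the 23 years threshold), but is set aside by (k): (k) operates against (j): the reference index is 247, less than the 271 limit. So (a) is unavailable.
Exception (b) fails — there is no Tier B Declaration in force.
Exception (c): the briefing note names a confidential informant; the briefing note is an unadopted draft — every condition holds. Turning to paragraphs (l)–(m): (l) operates against (c): the registered capacity is 1,700 units, meeting the 1,700 units threshold. (m) is not engaged (the Provisional Clearance is not current), so (l) stands. Exception (c) does not apply.
Exception (d) does not apply: the number of pages in the record is 107, not under 93.
Every exception is unavailable, so the rule governs.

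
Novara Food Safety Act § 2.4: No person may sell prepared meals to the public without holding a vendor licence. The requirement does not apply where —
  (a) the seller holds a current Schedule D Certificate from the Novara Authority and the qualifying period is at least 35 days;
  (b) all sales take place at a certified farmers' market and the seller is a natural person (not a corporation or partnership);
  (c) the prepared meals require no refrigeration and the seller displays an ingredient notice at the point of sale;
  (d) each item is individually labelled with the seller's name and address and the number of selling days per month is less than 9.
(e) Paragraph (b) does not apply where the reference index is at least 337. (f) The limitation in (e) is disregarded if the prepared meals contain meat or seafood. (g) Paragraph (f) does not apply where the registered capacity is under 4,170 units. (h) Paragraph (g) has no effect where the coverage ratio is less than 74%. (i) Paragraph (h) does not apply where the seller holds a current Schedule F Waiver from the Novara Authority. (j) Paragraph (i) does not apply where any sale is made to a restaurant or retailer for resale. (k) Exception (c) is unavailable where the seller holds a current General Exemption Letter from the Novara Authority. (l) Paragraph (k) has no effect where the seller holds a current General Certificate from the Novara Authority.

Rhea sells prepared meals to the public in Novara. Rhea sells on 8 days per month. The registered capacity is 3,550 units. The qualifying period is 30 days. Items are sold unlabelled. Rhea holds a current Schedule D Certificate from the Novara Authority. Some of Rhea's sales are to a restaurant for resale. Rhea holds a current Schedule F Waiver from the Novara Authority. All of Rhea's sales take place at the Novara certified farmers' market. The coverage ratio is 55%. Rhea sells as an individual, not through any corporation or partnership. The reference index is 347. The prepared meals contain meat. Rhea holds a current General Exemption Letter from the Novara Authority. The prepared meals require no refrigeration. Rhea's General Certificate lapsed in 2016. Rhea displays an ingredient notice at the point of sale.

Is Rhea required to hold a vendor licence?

Exception (a) requires that the qualifying period is at least 35 days; but the qualifying period is 30 days, short of 35 days, so (a) is unavailable.
Exception (b): all sales are at a certified farmers' market; the seller is a natural person — every condition holds. Applying paragraphs (e)–(j): (e) would limit (b) — the reference index is 347, meeting the 337 threshold — but (f) sets (e) aside: (f) operates against (e): the prepared meals contain meat. (g) would limit (f) — the registered capacity is 3,550 units, under the 4,170 units limit — but (h) sets (g) aside: (h) is triggered — the coverage ratio is 55%, less than the 74% limit. (i) applies (a current Schedule F Waiver is held), but is itself disapplied by (j): (j) operates against (i): some sales are to a restaurant for resale. Exception (b) stands.
Exception (c)'s conditions are all satisfied: the prepared meals are shelf-stable; an ingredient notice is displayed. But applying paragraphs (k)–(l): (k) operates against (c): a current General Exemption Letter is held. (l) does not operate here (the General Certificate is not current), so (k) stands. (c) is therefore removed.
Exception (d) does not apply: items are sold unlabelled.

No — exception (b) applies; Rhea is not required to hold a vendor licence.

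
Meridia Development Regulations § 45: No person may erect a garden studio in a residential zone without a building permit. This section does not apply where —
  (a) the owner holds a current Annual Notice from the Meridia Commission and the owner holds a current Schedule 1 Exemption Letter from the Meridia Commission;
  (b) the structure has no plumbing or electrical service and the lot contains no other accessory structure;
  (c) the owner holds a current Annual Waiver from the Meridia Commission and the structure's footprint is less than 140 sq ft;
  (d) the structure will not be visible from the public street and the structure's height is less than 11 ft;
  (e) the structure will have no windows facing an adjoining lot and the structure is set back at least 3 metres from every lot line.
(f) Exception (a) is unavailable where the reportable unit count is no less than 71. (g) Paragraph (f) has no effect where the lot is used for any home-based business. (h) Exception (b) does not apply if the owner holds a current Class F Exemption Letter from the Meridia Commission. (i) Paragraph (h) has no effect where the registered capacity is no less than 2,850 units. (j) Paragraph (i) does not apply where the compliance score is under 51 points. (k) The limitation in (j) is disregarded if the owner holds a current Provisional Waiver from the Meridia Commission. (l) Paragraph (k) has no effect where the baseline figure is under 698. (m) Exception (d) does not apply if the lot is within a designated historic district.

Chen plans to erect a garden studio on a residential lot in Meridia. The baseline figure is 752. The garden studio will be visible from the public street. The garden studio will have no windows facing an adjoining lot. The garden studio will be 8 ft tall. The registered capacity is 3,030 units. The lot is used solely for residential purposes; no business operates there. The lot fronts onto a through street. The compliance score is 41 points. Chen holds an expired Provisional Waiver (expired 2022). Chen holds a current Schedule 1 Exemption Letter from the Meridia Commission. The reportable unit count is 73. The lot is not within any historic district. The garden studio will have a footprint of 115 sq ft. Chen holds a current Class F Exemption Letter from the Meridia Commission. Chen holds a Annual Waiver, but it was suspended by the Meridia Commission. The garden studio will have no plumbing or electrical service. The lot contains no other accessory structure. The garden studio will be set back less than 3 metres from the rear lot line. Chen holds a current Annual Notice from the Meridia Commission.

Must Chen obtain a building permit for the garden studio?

Yes — Chen must obtain a building permit.

Exception (a) is satisfied on its face — a current Annual Notice is held; a current Schedule 1 Exemption Letter is held. Turning to paragraphs (f)–(g): (f) is triggered — the reportable unit count is 73, meeting the 71 threshold. (g) is not triggered (the lot is solely residential), so (f) stands. (a) is therefore removed.
Exception (b): there is no plumbing or electrical service; the lot has no other accessory structure — every condition holds. However, paragraphs (h)–(l) must be considered: (h) is triggered — a current Class F Exemption Letter is held. (i) would limit (h) — the registered capacity is 3,030 units, meeting the 2,850 units threshold — but (j) sets (i) aside: (j) operates against (i): the compliance score is 41 points, under the 51 points limit. (k), which would lift (j), is inapplicable — no current Provisional Waiver is held. Exception (b) does not apply.
Exception (c) requires that the owner holds a current Annual Waiver from the Meridia Commission; but no current Annual Waiver is held, so (c) is unavailable.
Exception (d) does not apply: the structure will be visible from the street.
Exception (e) does not apply: the rear setback is under 3 m.
No exception is made out. Chen falls within the general rule.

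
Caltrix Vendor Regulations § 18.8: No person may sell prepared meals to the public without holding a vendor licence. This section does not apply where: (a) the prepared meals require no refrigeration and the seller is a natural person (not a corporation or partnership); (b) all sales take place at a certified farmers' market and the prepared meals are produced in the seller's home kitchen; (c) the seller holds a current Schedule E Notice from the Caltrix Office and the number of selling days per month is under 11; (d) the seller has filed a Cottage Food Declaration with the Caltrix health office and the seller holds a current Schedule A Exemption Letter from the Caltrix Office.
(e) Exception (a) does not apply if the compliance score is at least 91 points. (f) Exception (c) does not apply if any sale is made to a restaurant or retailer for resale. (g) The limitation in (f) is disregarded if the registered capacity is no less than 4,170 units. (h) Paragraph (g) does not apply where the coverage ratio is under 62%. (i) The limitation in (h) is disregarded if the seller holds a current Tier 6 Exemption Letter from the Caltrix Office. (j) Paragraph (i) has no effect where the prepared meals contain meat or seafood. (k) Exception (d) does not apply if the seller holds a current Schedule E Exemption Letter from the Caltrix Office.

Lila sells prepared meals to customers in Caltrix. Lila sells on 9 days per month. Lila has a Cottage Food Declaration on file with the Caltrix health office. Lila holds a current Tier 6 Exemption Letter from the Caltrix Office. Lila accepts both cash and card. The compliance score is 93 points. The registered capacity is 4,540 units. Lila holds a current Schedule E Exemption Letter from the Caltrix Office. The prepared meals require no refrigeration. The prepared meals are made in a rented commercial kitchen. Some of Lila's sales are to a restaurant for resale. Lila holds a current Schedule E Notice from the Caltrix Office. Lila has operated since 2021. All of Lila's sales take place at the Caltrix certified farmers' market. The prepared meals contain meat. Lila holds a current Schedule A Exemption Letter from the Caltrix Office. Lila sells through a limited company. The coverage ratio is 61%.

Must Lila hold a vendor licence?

Yes — Lila must hold a vendor licence.

Exception (a) requires that the seller is a natural person (not a corporation or partnership); but the seller operates through a limited company, so (a) is unavailable.
Exception (b) requires that the prepared meals are produced in the seller's home kitchen; but the prepared meals are made in a commercial kitchen, not a home kitchen, so (b) is unavailable.
Exception (c) is satisfied on its face — a current Schedule E Notice is held; the number of selling days per month is 9, under the 11 limit. But applying paragraphs (f)–(j): (f) operates against (c): some sales are to a restaurant for resale. (g) would limit (f) — the registered capacity is 4,540 units, meeting the 4,170 units threshold — but (h) sets (g) aside: (h) is engaged — the coverage ratio is 61%, under the 62% limit. (i) would limit (h) — a current Tier 6 Exemption Letter is held — but (j) sets (i) aside: (j) is triggered — the prepared meals contain meat. (c) is therefore removed.
All of (d)'s requirements are met (a Cottage Food Declaration is on file; a current Schedule A Exemption Letter is held). But applying paragraph (k): (k) operates against (d): a current Schedule E Exemption Letter is held. Exception (d) does not apply.
Every exception is unavailable, so the rule governs.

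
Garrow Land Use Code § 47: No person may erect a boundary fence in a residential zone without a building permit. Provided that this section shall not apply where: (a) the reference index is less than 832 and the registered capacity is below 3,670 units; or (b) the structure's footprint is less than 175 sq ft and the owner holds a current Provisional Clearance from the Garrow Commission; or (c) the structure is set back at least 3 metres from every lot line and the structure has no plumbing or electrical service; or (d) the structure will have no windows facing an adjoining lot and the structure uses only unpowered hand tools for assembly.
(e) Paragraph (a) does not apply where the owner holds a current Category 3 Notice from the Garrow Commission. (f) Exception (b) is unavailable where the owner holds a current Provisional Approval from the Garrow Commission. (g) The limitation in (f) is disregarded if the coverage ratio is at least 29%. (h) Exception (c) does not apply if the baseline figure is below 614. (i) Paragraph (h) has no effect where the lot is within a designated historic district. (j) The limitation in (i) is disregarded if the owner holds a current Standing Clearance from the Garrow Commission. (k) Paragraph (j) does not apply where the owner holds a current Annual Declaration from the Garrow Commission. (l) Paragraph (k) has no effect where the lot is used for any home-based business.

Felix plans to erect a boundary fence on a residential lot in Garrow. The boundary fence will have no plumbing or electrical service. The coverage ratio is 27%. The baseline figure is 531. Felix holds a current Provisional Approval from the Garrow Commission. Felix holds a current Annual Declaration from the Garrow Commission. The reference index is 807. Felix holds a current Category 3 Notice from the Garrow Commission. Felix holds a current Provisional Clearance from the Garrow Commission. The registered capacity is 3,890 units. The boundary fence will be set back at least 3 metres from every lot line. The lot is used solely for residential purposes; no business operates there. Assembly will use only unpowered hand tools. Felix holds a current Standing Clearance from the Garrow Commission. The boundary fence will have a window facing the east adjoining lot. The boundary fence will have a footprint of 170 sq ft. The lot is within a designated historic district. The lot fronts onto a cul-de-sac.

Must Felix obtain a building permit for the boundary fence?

Exception (a) requires that the registered capacity is below 3,670 units; but the registered capacity is 3,890 units, not below 3,670 units, so (a) is unavailable.
All of (b)'s requirements are met (the structure's footprint is 170 sq ft, less than the 175 sq ft limit; a current Provisional Clearance is held). But applying paragraphs (f)–(g): (f) operates against (b): a current Provisional Approval is held. (g), which would lift (f), is not triggered — the coverage ratio is 27%, short of 29%. (b) is therefore removed.
Exception (c) is satisfied on its face — the setback is at least 3 m on every side; there is no plumbing or electrical service. Under paragraphs (h)–(l): (h) would limit (c) — the baseline figure is 531, below the 614 limit — but (i) sets (h) aside: (i) is engaged — the lot is in a historic district. (j) would limit (i) — a current Standing Clearance is held — but (k) sets (j) aside: (k) operates against (j): a current Annual Declaration is held. (l), which would lift (k), is not triggered — the lot is solely residential. So (c) applies.
Exception (d) does not apply: a window faces an adjoining lot.

No — exception (c) applies; Felix does not need a building permit.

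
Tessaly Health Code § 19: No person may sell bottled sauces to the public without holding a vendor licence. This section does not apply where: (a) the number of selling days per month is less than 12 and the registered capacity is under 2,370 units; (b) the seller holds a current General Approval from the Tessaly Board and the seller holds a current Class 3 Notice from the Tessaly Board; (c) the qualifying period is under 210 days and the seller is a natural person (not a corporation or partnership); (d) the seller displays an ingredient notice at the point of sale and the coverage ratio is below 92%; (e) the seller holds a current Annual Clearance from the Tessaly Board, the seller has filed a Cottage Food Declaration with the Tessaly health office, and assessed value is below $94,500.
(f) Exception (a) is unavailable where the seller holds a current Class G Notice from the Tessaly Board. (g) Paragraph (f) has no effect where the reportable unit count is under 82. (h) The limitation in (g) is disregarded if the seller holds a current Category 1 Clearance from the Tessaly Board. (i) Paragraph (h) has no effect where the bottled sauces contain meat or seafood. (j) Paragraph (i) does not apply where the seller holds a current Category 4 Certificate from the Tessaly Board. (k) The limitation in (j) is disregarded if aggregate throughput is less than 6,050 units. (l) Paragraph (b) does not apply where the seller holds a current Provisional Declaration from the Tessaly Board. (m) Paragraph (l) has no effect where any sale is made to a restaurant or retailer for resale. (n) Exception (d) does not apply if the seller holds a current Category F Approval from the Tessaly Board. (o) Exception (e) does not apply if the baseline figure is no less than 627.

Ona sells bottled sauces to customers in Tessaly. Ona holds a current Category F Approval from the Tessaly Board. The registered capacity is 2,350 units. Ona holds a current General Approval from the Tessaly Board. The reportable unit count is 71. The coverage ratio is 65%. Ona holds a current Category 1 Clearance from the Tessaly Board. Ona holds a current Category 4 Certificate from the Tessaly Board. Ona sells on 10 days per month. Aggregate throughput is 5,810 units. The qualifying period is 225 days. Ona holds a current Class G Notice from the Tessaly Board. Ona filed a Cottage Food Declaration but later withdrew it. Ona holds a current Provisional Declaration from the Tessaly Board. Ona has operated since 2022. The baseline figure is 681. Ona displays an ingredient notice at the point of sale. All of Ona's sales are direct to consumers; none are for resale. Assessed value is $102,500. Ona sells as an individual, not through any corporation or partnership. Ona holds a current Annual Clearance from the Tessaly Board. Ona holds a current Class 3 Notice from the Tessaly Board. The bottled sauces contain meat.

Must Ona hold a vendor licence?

Exception (a)'s conditions are all satisfied: the number of selling days per month is 10, less than the 12 limit; the registered capacity is 2,350 units, under the 2,370 units limit. Applying paragraphs (f)–(k): (f) operates (a current Class G Notice is held), but is itself disapplied by (g): (g) operates against (f): the reportable unit count is 71, under the 82 limit. (h) would limit (g) — a current Category 1 Clearance is held — but (i) sets (h) aside: (i) is engaged — the bottled sauces contain meat. (j) would limit (i) — a current Category 4 Certificate is held — but (k) sets (j) aside: (k) is engaged — aggregate throughput is 5,810 units, less than the 6,050 units limit. So (a) applies.
Exception (b): a current General Approval is held; a current Class 3 Notice is held — every condition holds. Turning to paragraphs (l)–(m): (l) is engaged — a current Provisional Declaration is held. (m) is inapplicable (no sales are for resale), so (l) stands. Exception (b) does not apply.
Exception (c) does not apply: the qualifying period is 225 days, not under 210 days.
Exception (d)'s conditions are all satisfied: an ingredient notice is displayed; the coverage ratio is 65%, below the 92% limit. But applying paragraph (n): (n) is engaged — a current Category F Approval is held. So (d) is unavailable.
Exception (e) requires that the seller has filed a Cottage Food Declaration with the Tessaly health office; but the Cottage Food Declaration was withdrawn, so (e) is unavailable.

No — exception (a) applies; Ona is not required to hold a vendor licence.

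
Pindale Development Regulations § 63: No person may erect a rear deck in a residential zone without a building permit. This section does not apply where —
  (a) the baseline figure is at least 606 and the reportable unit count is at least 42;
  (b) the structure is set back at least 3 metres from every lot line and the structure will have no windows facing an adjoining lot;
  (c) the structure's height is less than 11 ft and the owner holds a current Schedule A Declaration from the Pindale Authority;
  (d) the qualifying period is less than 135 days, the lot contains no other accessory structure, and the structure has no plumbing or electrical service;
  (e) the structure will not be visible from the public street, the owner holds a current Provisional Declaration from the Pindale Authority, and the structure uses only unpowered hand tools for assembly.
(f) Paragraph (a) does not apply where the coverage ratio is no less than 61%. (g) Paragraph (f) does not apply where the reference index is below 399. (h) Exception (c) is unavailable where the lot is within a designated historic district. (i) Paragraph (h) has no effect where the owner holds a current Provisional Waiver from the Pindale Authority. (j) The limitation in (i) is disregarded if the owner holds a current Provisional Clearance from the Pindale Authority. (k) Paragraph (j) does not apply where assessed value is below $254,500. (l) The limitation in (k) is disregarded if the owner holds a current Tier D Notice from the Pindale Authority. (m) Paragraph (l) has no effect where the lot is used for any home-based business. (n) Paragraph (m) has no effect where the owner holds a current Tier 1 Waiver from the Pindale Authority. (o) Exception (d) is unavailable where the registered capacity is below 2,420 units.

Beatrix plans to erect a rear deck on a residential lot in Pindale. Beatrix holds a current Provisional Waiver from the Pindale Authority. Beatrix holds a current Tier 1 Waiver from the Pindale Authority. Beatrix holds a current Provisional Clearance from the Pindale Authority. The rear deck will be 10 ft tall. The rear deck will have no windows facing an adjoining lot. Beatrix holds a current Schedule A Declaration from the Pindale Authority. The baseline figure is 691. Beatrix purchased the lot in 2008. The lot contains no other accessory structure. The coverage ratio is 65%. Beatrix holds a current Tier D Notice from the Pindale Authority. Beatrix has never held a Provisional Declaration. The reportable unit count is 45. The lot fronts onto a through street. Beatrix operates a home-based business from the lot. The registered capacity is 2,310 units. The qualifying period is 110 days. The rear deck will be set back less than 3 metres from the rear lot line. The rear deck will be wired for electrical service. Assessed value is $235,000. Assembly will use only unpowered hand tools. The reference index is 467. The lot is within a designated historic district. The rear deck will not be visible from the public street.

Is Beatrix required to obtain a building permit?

Yes — Beatrix must obtain a building permit.

Exception (a)'s conditions are all satisfied: the baseline figure is 691, meeting the 606 threshold; the reportable unit count is 45, meeting the 42 threshold. But: (f) operates against (a): the coverage ratio is 65%, meeting the 61% threshold. (g) is not engaged (the reference index is 467, not below 399), so (f) stands. Exception (a) does not apply.
Exception (b) fails — the rear setback is under 3 m.
All of (c)'s requirements are met (the structure's height is 10 ft, less than the 11 ft limit; a current Schedule A Declaration is held). But: (h) operates against (c): the lot is in a historic district. (i) operates (a current Provisional Waiver is held), but is set aside by (j): (j) operates against (i): a current Provisional Clearance is held. (k) operates (assessed value is $235,000, below the $254,500 limit), but is set aside by (l): (l) operates against (k): a current Tier D Notice is held. (m) would limit (l) — a home-based business operates on the lot — but (n) sets (m) aside: (n) operates against (m): a current Tier 1 Waiver is held. (c) is therefore removed.
Exception (d) does not apply: electrical service is planned.
Exception (e) does not apply: no current Provisional Declaration is held.
No exception applies. The general rule governs.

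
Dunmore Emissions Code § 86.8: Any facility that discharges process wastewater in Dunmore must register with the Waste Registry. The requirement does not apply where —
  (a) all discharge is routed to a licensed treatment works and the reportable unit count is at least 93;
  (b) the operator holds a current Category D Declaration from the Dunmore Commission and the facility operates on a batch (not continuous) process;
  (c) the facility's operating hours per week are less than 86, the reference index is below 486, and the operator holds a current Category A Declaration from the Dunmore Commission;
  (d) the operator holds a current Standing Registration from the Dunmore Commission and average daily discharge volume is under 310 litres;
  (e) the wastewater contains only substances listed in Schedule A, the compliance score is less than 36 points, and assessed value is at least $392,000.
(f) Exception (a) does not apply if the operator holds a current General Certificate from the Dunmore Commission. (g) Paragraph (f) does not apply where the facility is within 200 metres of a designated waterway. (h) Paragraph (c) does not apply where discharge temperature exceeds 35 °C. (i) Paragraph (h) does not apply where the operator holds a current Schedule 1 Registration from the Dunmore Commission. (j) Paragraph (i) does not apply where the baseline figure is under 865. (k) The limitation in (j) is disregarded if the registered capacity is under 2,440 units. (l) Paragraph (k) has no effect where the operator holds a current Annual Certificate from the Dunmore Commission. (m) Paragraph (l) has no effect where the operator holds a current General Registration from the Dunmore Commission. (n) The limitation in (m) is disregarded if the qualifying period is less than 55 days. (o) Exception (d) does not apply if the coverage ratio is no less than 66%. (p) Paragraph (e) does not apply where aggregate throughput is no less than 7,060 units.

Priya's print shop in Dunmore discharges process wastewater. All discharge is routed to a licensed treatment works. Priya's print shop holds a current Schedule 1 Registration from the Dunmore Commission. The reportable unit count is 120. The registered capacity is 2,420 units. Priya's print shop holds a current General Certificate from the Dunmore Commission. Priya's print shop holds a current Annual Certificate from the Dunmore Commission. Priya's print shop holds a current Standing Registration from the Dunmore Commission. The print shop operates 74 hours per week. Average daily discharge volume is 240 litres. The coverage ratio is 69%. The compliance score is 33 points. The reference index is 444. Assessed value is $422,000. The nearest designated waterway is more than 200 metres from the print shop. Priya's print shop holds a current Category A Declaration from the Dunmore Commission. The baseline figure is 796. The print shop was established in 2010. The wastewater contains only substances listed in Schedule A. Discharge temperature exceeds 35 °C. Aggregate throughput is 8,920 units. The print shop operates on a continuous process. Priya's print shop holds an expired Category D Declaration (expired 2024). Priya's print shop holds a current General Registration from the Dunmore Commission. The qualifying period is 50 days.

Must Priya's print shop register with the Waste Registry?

Exception (a) is satisfied on its face — discharge is routed to a licensed treatment works; the reportable unit count is 120, meeting the 93 threshold. Turning to paragraphs (f)–(g): (f) operates — a current General Certificate is held. (g) does not operate here (the print shop is more than 200 m from any designated waterway), so (f) stands. Exception (a) does not apply.
Exception (b) fails — no current Category D Declaration is held.
All of (c)'s requirements are met (the facility's operating hours per week are 74, less than the 86 limit; the reference index is 444, below the 486 limit; a current Category A Declaration is held). But: (h) applies — discharge temperature exceeds 35 °C. (i) applies (a current Schedule 1 Registration is held), but is displaced by (j): (j) operates against (i): the baseline figure is 796, under the 865 limit. (k) operates (the registered capacity is 2,420 units, under the 2,440 units limit), but is set aside by (l): (l) is triggered — a current Annual Certificate is held. (m) is engaged (a current General Registration is held), but yields to (n): (n) is triggered — the qualifying period is 50 days, less than the 55 days limit. Exception (c) does not apply.
All of (d)'s requirements are met (a current Standing Registration is held; average daily discharge volume is 240 litres, under the 310 litres limit). But applying paragraph (o): (o) applies — the coverage ratio is 69%, meeting the 66% threshold. So (d) is unavailable.
Exception (e) is satisfied on its face — the wastewater is Schedule-A-only; the compliance score is 33 points, less than the 36 points limit; assessed value is $422,000, meeting the $392,000 threshold. But: (p) applies — aggregate throughput is 8,920 units, meeting the 7,060 units threshold. So (e) is unavailable.
Every exception is unavailable, so the rule governs.

Yes — Priya's print shop must register with the Waste Registry.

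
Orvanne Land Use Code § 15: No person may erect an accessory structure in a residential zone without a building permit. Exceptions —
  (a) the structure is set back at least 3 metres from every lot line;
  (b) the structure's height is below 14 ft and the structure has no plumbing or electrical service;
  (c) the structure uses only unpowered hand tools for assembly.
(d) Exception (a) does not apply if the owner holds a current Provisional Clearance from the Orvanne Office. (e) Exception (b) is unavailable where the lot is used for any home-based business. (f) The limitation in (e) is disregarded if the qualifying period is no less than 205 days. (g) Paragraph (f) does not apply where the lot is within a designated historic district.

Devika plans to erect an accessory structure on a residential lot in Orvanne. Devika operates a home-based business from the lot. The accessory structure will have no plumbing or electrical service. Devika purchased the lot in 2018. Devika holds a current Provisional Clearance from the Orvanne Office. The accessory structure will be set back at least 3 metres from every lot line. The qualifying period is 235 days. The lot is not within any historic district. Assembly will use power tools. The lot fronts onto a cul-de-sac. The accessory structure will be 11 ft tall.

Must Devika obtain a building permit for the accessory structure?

Exception (a)'s conditions are all satisfied: the setback is at least 3 m on every side. But applying paragraph (d): (d) operates — a current Provisional Clearance is held. (a) is therefore removed.
Exception (b) is satisfied on its face — the structure's height is 11 ft, below the 14 ft limit; there is no plumbing or electrical service. As to paragraphs (e)–(g): (e) is triggered (a home-based business operates on the lot), but yields to (f): (f) operates against (e): the qualifying period is 235 days, meeting the 205 days threshold. (g) is inapplicable (the lot is not in a historic district), so (f) stands. (b) remains available.
Exception (c) fails — assembly uses power tools.

No — exception (b) applies; Devika does not need a building permit.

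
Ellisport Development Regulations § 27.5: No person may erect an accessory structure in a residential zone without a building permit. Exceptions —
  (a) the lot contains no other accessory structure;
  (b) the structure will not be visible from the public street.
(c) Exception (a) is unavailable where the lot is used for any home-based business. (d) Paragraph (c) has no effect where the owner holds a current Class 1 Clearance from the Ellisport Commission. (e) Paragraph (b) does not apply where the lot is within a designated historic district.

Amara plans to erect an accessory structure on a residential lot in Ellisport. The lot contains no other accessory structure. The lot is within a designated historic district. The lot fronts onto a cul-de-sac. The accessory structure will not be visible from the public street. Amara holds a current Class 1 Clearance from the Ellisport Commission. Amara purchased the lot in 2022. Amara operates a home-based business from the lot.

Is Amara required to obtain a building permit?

No — exception (a) applies; Amara does not need a building permit.

Exception (a)'s conditions are all satisfied: the lot has no other accessory structure. Under paragraphs (c)–(d): (c) applies (a home-based business operates on the lot), but is set aside by (d): (d) operates against (c): a current Class 1 Clearance is held. Exception (a) stands.
Exception (b)'s conditions are all satisfied: the structure will not be visible from the street. However, paragraph (e) must be considered: (e) operates against (b): the lot is in a historic district. Exception (b) does not apply.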